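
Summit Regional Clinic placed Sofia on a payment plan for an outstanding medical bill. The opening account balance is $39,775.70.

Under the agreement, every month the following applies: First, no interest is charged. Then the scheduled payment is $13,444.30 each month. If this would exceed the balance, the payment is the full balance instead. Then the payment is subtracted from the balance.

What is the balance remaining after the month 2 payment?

# | Opening | Payment | End bal
1 | $39,775.70 | $13,444.30 | $26,331.40
2 | $26,331.40 | $13,444.30 | $12,887.10

$12,887.10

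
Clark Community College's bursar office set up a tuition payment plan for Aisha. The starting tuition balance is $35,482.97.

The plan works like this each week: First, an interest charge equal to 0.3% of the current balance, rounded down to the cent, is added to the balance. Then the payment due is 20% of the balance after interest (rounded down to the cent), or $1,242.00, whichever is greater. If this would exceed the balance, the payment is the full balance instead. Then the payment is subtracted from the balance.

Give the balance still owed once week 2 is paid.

$22,845.56

# | Opening | Interest | Payment | End bal
1 | $35,482.97 | $106.44 | $7,117.88 | $28,471.53
2 | $28,471.53 | $85.41 | $5,711.38 | $22,845.56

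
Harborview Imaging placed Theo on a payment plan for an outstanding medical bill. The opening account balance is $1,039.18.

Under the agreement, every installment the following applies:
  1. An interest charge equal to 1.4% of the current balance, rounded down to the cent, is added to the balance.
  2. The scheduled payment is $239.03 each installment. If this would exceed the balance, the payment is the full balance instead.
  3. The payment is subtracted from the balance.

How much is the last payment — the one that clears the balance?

Installment 1: $1,039.18 +$14.54 interest = $1,053.72; pay $239.03 → $814.69
Installment 2: $814.69 +$11.40 interest = $826.09; pay $239.03 → $587.06
Installment 3: $587.06 +$8.21 interest = $595.27; pay $239.03 → $356.24
Installment 4: $356.24 +$4.98 interest = $361.22; pay $239.03 → $122.19
Installment 5: $122.19 +$1.71 interest = $123.90; pay $123.90 → $0.00

$123.90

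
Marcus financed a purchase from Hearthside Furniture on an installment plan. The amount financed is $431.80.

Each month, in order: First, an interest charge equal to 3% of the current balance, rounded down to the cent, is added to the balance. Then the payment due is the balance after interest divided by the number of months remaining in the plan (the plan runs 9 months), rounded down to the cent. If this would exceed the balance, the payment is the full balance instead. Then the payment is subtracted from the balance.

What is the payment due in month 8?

$60.78

Month 1: $431.80 +$12.95 interest = $444.75; pay $49.41 → $395.34
Month 2: $395.34 +$11.86 interest = $407.20; pay $50.90 → $356.30
Month 3: $356.30 +$10.68 interest = $366.98; pay $52.42 → $314.56
Month 4: $314.56 +$9.43 interest = $323.99; pay $53.99 → $270.00
Month 5: $270.00 +$8.10 interest = $278.10; pay $55.62 → $222.48
Month 6: $222.48 +$6.67 interest = $229.15; pay $57.28 → $171.87
Month 7: $171.87 +$5.15 interest = $177.02; pay $59.00 → $118.02
Month 8: $118.02 +$3.54 interest = $121.56; pay $60.78 → $60.78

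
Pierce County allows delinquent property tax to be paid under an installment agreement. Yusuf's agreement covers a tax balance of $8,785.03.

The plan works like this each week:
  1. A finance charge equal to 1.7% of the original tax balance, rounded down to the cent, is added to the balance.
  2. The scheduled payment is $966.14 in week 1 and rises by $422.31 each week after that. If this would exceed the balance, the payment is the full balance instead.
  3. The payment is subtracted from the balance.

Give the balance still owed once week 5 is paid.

Week 1: $8,785.03 +$149.34 interest = $8,934.37; pay $966.14 → $7,968.23
Week 2: $7,968.23 +$149.34 interest = $8,117.57; pay $1,388.45 → $6,729.12
Week 3: $6,729.12 +$149.34 interest = $6,878.46; pay $1,810.76 → $5,067.70
Week 4: $5,067.70 +$149.34 interest = $5,217.04; pay $2,233.07 → $2,983.97
Week 5: $2,983.97 +$149.34 interest = $3,133.31; pay $2,655.38 → $477.93

$477.93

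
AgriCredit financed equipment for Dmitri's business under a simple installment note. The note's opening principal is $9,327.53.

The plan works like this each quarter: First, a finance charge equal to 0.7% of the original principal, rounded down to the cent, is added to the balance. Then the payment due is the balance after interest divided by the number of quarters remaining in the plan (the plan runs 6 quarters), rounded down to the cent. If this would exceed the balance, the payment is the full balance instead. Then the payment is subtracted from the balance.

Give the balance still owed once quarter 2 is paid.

Quarter 1: opening $9,327.53; interest $65.29 → $9,392.82; payment $1,565.47; balance $7,827.35
Quarter 2: opening $7,827.35; interest $65.29 → $7,892.64; payment $1,578.52; balance $6,314.12

$6,314.12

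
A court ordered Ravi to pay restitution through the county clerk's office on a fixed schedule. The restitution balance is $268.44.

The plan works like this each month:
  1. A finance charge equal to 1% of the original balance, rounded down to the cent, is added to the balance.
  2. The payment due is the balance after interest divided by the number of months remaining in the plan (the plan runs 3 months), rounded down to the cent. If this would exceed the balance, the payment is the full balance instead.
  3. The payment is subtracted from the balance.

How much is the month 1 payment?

$90.37

Month 1: opening $268.44; interest $2.68 → $271.12; payment $90.37; balance $180.75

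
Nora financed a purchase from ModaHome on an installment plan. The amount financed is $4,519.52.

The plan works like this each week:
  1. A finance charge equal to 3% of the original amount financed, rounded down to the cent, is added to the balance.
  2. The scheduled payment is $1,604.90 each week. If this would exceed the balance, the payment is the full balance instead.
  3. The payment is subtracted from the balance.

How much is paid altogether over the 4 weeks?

$5,061.84

# | Opening | Interest | Payment | End bal
1 | $4,519.52 | $135.58 | $1,604.90 | $3,050.20
2 | $3,050.20 | $135.58 | $1,604.90 | $1,580.88
3 | $1,580.88 | $135.58 | $1,604.90 | $111.56
4 | $111.56 | $135.58 | $247.14 | $0.00
Total paid: $5,061.84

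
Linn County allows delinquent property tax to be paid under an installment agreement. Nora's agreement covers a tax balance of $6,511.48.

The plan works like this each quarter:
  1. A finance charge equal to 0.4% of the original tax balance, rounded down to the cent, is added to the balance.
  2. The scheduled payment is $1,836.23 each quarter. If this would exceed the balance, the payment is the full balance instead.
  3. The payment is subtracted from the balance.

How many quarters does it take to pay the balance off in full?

Quarter 1: $6,511.48 +$26.04 interest = $6,537.52; pay $1,836.23 → $4,701.29
Quarter 2: $4,701.29 +$26.04 interest = $4,727.33; pay $1,836.23 → $2,891.10
Quarter 3: $2,891.10 +$26.04 interest = $2,917.14; pay $1,836.23 → $1,080.91
Quarter 4: $1,080.91 +$26.04 interest = $1,106.95; pay $1,106.95 → $0.00
Balance reaches $0.00 in quarter 4.

4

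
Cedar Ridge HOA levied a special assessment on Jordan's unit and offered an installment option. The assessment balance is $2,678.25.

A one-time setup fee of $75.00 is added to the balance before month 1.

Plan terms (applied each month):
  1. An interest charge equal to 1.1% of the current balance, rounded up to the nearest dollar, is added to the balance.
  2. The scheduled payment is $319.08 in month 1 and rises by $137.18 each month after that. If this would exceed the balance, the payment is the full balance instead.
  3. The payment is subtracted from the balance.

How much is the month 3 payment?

Month 1: $2,753.25 +$31.00 interest = $2,784.25; pay $319.08 → $2,465.17
Month 2: $2,465.17 +$28.00 interest = $2,493.17; pay $456.26 → $2,036.91
Month 3: $2,036.91 +$23.00 interest = $2,059.91; pay $593.44 → $1,466.47

$593.44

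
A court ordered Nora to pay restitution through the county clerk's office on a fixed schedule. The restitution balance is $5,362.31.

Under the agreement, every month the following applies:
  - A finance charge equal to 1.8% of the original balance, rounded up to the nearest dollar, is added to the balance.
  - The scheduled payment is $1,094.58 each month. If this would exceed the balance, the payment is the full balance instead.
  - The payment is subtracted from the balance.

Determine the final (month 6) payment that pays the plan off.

$471.41

# | Opening | Interest | Payment | End bal
1 | $5,362.31 | $97.00 | $1,094.58 | $4,364.73
2 | $4,364.73 | $97.00 | $1,094.58 | $3,367.15
3 | $3,367.15 | $97.00 | $1,094.58 | $2,369.57
4 | $2,369.57 | $97.00 | $1,094.58 | $1,371.99
5 | $1,371.99 | $97.00 | $1,094.58 | $374.41
6 | $374.41 | $97.00 | $471.41 | $0.00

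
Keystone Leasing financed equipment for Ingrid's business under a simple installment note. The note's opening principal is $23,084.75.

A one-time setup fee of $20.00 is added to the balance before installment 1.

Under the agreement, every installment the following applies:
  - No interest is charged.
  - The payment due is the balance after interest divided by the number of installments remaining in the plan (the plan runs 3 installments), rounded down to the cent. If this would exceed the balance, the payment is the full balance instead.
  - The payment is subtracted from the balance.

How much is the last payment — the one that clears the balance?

$7,701.59

Installment 1: opening $23,104.75; payment $7,701.58; balance $15,403.17
Installment 2: opening $15,403.17; payment $7,701.58; balance $7,701.59
Installment 3: opening $7,701.59; payment $7,701.59; balance $0.00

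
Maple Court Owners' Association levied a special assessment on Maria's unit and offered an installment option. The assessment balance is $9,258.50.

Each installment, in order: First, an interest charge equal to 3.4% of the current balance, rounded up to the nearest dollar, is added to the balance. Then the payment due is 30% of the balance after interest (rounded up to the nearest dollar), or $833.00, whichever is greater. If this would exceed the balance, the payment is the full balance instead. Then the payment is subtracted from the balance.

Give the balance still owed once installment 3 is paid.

# | Opening | Interest | Payment | End bal
1 | $9,258.50 | $315.00 | $2,873.00 | $6,700.50
2 | $6,700.50 | $228.00 | $2,079.00 | $4,849.50
3 | $4,849.50 | $165.00 | $1,505.00 | $3,509.50

$3,509.50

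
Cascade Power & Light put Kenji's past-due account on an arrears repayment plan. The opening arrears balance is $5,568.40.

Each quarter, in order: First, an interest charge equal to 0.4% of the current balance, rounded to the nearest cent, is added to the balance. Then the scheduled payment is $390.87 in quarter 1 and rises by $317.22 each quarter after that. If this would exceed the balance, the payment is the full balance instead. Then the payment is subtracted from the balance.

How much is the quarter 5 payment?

Quarter 1: $5,568.40 +$22.27 interest = $5,590.67; pay $390.87 → $5,199.80
Quarter 2: $5,199.80 +$20.80 interest = $5,220.60; pay $708.09 → $4,512.51
Quarter 3: $4,512.51 +$18.05 interest = $4,530.56; pay $1,025.31 → $3,505.25
Quarter 4: $3,505.25 +$14.02 interest = $3,519.27; pay $1,342.53 → $2,176.74
Quarter 5: $2,176.74 +$8.71 interest = $2,185.45; pay $1,659.75 → $525.70

$1,659.75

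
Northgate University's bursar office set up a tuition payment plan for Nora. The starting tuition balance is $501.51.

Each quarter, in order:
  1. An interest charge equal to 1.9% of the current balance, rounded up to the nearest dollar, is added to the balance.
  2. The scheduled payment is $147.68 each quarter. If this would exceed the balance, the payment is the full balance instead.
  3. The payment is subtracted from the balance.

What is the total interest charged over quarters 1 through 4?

Quarter 1: $501.51 +$10.00 interest = $511.51; pay $147.68 → $363.83
Quarter 2: $363.83 +$7.00 interest = $370.83; pay $147.68 → $223.15
Quarter 3: $223.15 +$5.00 interest = $228.15; pay $147.68 → $80.47
Quarter 4: $80.47 +$2.00 interest = $82.47; pay $82.47 → $0.00
Total interest: $10.00 + $7.00 + $5.00 + $2.00 = $24.00

$24.00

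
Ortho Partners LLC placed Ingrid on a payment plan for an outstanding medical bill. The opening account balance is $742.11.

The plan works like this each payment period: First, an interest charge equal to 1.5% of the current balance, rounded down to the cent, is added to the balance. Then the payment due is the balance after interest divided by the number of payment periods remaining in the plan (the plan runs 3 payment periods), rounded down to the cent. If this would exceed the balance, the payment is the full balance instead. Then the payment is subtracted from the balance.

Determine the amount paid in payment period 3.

# | Opening | Interest | Payment | End bal
1 | $742.11 | $11.13 | $251.08 | $502.16
2 | $502.16 | $7.53 | $254.84 | $254.85
3 | $254.85 | $3.82 | $258.67 | $0.00

$258.67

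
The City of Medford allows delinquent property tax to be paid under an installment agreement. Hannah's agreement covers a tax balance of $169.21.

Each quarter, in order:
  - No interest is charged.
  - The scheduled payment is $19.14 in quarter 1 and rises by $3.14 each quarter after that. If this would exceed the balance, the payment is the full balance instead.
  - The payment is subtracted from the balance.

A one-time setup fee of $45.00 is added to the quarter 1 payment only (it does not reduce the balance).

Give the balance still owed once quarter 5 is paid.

# | Opening | Payment | Fee | End bal
1 | $169.21 | $19.14 | $45.00 | $150.07
2 | $150.07 | $22.28 | — | $127.79
3 | $127.79 | $25.42 | — | $102.37
4 | $102.37 | $28.56 | — | $73.81
5 | $73.81 | $31.70 | — | $42.11

$42.11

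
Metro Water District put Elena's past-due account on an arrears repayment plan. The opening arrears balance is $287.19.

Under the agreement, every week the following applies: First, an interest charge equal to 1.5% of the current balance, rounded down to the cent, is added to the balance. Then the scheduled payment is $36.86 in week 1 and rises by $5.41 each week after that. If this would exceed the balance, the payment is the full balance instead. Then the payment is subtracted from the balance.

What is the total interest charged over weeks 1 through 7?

$16.71

Week 1: $287.19 +$4.30 interest = $291.49; pay $36.86 → $254.63
Week 2: $254.63 +$3.81 interest = $258.44; pay $42.27 → $216.17
Week 3: $216.17 +$3.24 interest = $219.41; pay $47.68 → $171.73
Week 4: $171.73 +$2.57 interest = $174.30; pay $53.09 → $121.21
Week 5: $121.21 +$1.81 interest = $123.02; pay $58.50 → $64.52
Week 6: $64.52 +$0.96 interest = $65.48; pay $63.91 → $1.57
Week 7: $1.57 +$0.02 interest = $1.59; pay $1.59 → $0.00
Total interest: $4.30 + $3.81 + $3.24 + $2.57 + $1.81 + $0.96 + $0.02 = $16.71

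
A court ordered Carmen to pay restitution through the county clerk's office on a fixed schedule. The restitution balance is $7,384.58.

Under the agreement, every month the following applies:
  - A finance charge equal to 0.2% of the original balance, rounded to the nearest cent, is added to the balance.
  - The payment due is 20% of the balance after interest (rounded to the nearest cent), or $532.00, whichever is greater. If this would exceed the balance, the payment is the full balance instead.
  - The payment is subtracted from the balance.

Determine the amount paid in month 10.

$405.35

Month 1: opening $7,384.58; interest $14.77 → $7,399.35; payment $1,479.87; balance $5,919.48
Month 2: opening $5,919.48; interest $14.77 → $5,934.25; payment $1,186.85; balance $4,747.40
Month 3: opening $4,747.40; interest $14.77 → $4,762.17; payment $952.43; balance $3,809.74
Month 4: opening $3,809.74; interest $14.77 → $3,824.51; payment $764.90; balance $3,059.61
Month 5: opening $3,059.61; interest $14.77 → $3,074.38; payment $614.88; balance $2,459.50
Month 6: opening $2,459.50; interest $14.77 → $2,474.27; payment $532.00; balance $1,942.27
Month 7: opening $1,942.27; interest $14.77 → $1,957.04; payment $532.00; balance $1,425.04
Month 8: opening $1,425.04; interest $14.77 → $1,439.81; payment $532.00; balance $907.81
Month 9: opening $907.81; interest $14.77 → $922.58; payment $532.00; balance $390.58
Month 10: opening $390.58; interest $14.77 → $405.35; payment $405.35; balance $0.00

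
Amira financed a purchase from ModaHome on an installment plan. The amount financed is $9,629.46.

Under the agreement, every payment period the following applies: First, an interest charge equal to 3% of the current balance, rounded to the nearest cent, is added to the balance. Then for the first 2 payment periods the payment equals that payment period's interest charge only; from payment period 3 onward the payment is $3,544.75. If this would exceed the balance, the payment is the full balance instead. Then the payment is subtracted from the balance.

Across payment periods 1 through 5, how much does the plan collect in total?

$10,777.91

# | Opening | Interest | Payment | End bal
1 | $9,629.46 | $288.88 | $288.88 | $9,629.46
2 | $9,629.46 | $288.88 | $288.88 | $9,629.46
3 | $9,629.46 | $288.88 | $3,544.75 | $6,373.59
4 | $6,373.59 | $191.21 | $3,544.75 | $3,020.05
5 | $3,020.05 | $90.60 | $3,110.65 | $0.00
Total paid: $10,777.91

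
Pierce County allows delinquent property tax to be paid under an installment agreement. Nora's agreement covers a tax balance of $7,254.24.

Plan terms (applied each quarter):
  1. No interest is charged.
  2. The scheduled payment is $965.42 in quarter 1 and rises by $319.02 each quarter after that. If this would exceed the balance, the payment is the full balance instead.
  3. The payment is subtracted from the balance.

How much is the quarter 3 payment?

Quarter 1: opening $7,254.24; payment $965.42; balance $6,288.82
Quarter 2: opening $6,288.82; payment $1,284.44; balance $5,004.38
Quarter 3: opening $5,004.38; payment $1,603.46; balance $3,400.92

$1,603.46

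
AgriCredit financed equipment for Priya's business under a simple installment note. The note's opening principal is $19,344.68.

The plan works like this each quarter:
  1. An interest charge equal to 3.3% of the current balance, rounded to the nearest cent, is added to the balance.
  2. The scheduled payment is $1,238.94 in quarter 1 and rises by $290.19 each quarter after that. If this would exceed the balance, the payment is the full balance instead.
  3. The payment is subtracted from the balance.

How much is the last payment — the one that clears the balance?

$1,937.88

Quarter 1: $19,344.68 +$638.37 interest = $19,983.05; pay $1,238.94 → $18,744.11
Quarter 2: $18,744.11 +$618.56 interest = $19,362.67; pay $1,529.13 → $17,833.54
Quarter 3: $17,833.54 +$588.51 interest = $18,422.05; pay $1,819.32 → $16,602.73
Quarter 4: $16,602.73 +$547.89 interest = $17,150.62; pay $2,109.51 → $15,041.11
Quarter 5: $15,041.11 +$496.36 interest = $15,537.47; pay $2,399.70 → $13,137.77
Quarter 6: $13,137.77 +$433.55 interest = $13,571.32; pay $2,689.89 → $10,881.43
Quarter 7: $10,881.43 +$359.09 interest = $11,240.52; pay $2,980.08 → $8,260.44
Quarter 8: $8,260.44 +$272.59 interest = $8,533.03; pay $3,270.27 → $5,262.76
Quarter 9: $5,262.76 +$173.67 interest = $5,436.43; pay $3,560.46 → $1,875.97
Quarter 10: $1,875.97 +$61.91 interest = $1,937.88; pay $1,937.88 → $0.00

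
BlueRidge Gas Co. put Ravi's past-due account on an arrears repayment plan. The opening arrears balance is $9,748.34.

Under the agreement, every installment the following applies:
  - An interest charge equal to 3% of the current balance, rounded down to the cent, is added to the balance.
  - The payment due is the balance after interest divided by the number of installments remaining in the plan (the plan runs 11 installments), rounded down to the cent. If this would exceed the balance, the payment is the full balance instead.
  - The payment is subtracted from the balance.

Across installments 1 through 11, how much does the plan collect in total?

$11,690.90

# | Opening | Interest | Payment | End bal
1 | $9,748.34 | $292.45 | $912.79 | $9,128.00
2 | $9,128.00 | $273.84 | $940.18 | $8,461.66
3 | $8,461.66 | $253.84 | $968.38 | $7,747.12
4 | $7,747.12 | $232.41 | $997.44 | $6,982.09
5 | $6,982.09 | $209.46 | $1,027.36 | $6,164.19
6 | $6,164.19 | $184.92 | $1,058.18 | $5,290.93
7 | $5,290.93 | $158.72 | $1,089.93 | $4,359.72
8 | $4,359.72 | $130.79 | $1,122.62 | $3,367.89
9 | $3,367.89 | $101.03 | $1,156.30 | $2,312.62
10 | $2,312.62 | $69.37 | $1,190.99 | $1,191.00
11 | $1,191.00 | $35.73 | $1,226.73 | $0.00
Total paid: $11,690.90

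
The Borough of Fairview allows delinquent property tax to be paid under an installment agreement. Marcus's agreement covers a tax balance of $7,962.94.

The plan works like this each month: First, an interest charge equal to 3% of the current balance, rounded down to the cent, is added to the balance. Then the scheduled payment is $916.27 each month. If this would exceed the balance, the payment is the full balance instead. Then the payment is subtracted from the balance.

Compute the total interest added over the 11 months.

$1,403.13

Month 1: opening $7,962.94; interest $238.88 → $8,201.82; payment $916.27; balance $7,285.55
Month 2: opening $7,285.55; interest $218.56 → $7,504.11; payment $916.27; balance $6,587.84
Month 3: opening $6,587.84; interest $197.63 → $6,785.47; payment $916.27; balance $5,869.20
Month 4: opening $5,869.20; interest $176.07 → $6,045.27; payment $916.27; balance $5,129.00
Month 5: opening $5,129.00; interest $153.87 → $5,282.87; payment $916.27; balance $4,366.60
Month 6: opening $4,366.60; interest $130.99 → $4,497.59; payment $916.27; balance $3,581.32
Month 7: opening $3,581.32; interest $107.43 → $3,688.75; payment $916.27; balance $2,772.48
Month 8: opening $2,772.48; interest $83.17 → $2,855.65; payment $916.27; balance $1,939.38
Month 9: opening $1,939.38; interest $58.18 → $1,997.56; payment $916.27; balance $1,081.29
Month 10: opening $1,081.29; interest $32.43 → $1,113.72; payment $916.27; balance $197.45
Month 11: opening $197.45; interest $5.92 → $203.37; payment $203.37; balance $0.00
Total interest: $238.88 + $218.56 + $197.63 + $176.07 + $153.87 + $130.99 + $107.43 + $83.17 + $58.18 + $32.43 + $5.92 = $1,403.13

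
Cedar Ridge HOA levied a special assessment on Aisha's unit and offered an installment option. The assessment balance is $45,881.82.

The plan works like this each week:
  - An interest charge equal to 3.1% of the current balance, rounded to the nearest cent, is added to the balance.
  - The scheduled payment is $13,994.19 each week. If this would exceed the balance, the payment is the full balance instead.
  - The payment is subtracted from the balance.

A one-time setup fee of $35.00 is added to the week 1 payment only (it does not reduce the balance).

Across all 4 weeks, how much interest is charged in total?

Week 1: opening $45,881.82; interest $1,422.34 → $47,304.16; payment $13,994.19 (+ $35.00 fee); balance $33,309.97
Week 2: opening $33,309.97; interest $1,032.61 → $34,342.58; payment $13,994.19; balance $20,348.39
Week 3: opening $20,348.39; interest $630.80 → $20,979.19; payment $13,994.19; balance $6,985.00
Week 4: opening $6,985.00; interest $216.54 → $7,201.54; payment $7,201.54; balance $0.00
Total interest: $1,422.34 + $1,032.61 + $630.80 + $216.54 = $3,302.29

$3,302.29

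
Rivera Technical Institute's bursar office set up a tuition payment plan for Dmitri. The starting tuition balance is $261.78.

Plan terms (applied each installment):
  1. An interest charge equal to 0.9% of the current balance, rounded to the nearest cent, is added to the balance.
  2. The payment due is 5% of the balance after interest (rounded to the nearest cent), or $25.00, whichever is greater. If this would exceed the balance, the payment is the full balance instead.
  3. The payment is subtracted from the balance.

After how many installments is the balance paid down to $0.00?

Installment 1: $261.78 +$2.36 interest = $264.14; pay $25.00 → $239.14
Installment 2: $239.14 +$2.15 interest = $241.29; pay $25.00 → $216.29
Installment 3: $216.29 +$1.95 interest = $218.24; pay $25.00 → $193.24
Installment 4: $193.24 +$1.74 interest = $194.98; pay $25.00 → $169.98
Installment 5: $169.98 +$1.53 interest = $171.51; pay $25.00 → $146.51
Installment 6: $146.51 +$1.32 interest = $147.83; pay $25.00 → $122.83
Installment 7: $122.83 +$1.11 interest = $123.94; pay $25.00 → $98.94
Installment 8: $98.94 +$0.89 interest = $99.83; pay $25.00 → $74.83
Installment 9: $74.83 +$0.67 interest = $75.50; pay $25.00 → $50.50
Installment 10: $50.50 +$0.45 interest = $50.95; pay $25.00 → $25.95
Installment 11: $25.95 +$0.23 interest = $26.18; pay $25.00 → $1.18
Installment 12: $1.18 +$0.01 interest = $1.19; pay $1.19 → $0.00
Balance reaches $0.00 in installment 12.

12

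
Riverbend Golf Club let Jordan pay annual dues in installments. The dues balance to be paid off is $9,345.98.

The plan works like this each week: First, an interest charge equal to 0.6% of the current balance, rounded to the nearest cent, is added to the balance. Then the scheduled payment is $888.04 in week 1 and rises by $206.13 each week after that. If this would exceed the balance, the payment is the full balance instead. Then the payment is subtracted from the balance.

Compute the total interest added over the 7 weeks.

# | Opening | Interest | Payment | End bal
1 | $9,345.98 | $56.08 | $888.04 | $8,514.02
2 | $8,514.02 | $51.08 | $1,094.17 | $7,470.93
3 | $7,470.93 | $44.83 | $1,300.30 | $6,215.46
4 | $6,215.46 | $37.29 | $1,506.43 | $4,746.32
5 | $4,746.32 | $28.48 | $1,712.56 | $3,062.24
6 | $3,062.24 | $18.37 | $1,918.69 | $1,161.92
7 | $1,161.92 | $6.97 | $1,168.89 | $0.00
Total interest: $56.08 + $51.08 + $44.83 + $37.29 + $28.48 + $18.37 + $6.97 = $243.10

$243.10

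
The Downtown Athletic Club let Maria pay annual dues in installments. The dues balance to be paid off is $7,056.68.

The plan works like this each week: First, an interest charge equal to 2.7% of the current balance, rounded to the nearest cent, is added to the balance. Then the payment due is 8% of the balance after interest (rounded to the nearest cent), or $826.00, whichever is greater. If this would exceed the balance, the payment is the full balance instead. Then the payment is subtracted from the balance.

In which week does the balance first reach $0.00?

Week 1: $7,056.68 +$190.53 interest = $7,247.21; pay $826.00 → $6,421.21
Week 2: $6,421.21 +$173.37 interest = $6,594.58; pay $826.00 → $5,768.58
Week 3: $5,768.58 +$155.75 interest = $5,924.33; pay $826.00 → $5,098.33
Week 4: $5,098.33 +$137.65 interest = $5,235.98; pay $826.00 → $4,409.98
Week 5: $4,409.98 +$119.07 interest = $4,529.05; pay $826.00 → $3,703.05
Week 6: $3,703.05 +$99.98 interest = $3,803.03; pay $826.00 → $2,977.03
Week 7: $2,977.03 +$80.38 interest = $3,057.41; pay $826.00 → $2,231.41
Week 8: $2,231.41 +$60.25 interest = $2,291.66; pay $826.00 → $1,465.66
Week 9: $1,465.66 +$39.57 interest = $1,505.23; pay $826.00 → $679.23
Week 10: $679.23 +$18.34 interest = $697.57; pay $697.57 → $0.00
Balance reaches $0.00 in week 10.

10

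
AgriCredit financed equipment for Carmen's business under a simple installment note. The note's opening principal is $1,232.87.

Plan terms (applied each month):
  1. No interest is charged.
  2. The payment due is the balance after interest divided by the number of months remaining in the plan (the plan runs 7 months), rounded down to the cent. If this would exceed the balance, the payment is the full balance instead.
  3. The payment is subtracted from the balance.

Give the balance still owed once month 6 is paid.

$176.13

Month 1: opening $1,232.87; payment $176.12; balance $1,056.75
Month 2: opening $1,056.75; payment $176.12; balance $880.63
Month 3: opening $880.63; payment $176.12; balance $704.51
Month 4: opening $704.51; payment $176.12; balance $528.39
Month 5: opening $528.39; payment $176.13; balance $352.26
Month 6: opening $352.26; payment $176.13; balance $176.13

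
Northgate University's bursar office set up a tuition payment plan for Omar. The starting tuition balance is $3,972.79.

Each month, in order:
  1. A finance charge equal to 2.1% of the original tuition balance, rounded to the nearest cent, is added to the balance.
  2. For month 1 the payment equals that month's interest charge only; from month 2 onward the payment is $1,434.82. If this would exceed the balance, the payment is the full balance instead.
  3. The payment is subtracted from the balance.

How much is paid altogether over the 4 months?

$4,306.51

Month 1: opening $3,972.79; interest $83.43 → $4,056.22; payment $83.43; balance $3,972.79
Month 2: opening $3,972.79; interest $83.43 → $4,056.22; payment $1,434.82; balance $2,621.40
Month 3: opening $2,621.40; interest $83.43 → $2,704.83; payment $1,434.82; balance $1,270.01
Month 4: opening $1,270.01; interest $83.43 → $1,353.44; payment $1,353.44; balance $0.00
Total paid: $4,306.51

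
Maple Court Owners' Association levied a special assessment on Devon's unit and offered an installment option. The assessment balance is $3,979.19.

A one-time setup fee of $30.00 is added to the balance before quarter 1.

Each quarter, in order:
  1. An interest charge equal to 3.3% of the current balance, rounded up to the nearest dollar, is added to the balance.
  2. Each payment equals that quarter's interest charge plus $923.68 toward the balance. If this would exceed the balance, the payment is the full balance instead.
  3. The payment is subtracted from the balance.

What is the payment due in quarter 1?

$1,056.68

Quarter 1: opening $4,009.19; interest $133.00 → $4,142.19; payment $1,056.68; balance $3,085.51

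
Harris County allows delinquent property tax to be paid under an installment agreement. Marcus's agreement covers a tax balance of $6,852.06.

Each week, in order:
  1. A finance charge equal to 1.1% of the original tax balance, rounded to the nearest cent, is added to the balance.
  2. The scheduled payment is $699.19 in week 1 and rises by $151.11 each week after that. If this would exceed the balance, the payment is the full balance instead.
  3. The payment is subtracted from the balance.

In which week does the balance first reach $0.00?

Week 1: opening $6,852.06; interest $75.37 → $6,927.43; payment $699.19; balance $6,228.24
Week 2: opening $6,228.24; interest $75.37 → $6,303.61; payment $850.30; balance $5,453.31
Week 3: opening $5,453.31; interest $75.37 → $5,528.68; payment $1,001.41; balance $4,527.27
Week 4: opening $4,527.27; interest $75.37 → $4,602.64; payment $1,152.52; balance $3,450.12
Week 5: opening $3,450.12; interest $75.37 → $3,525.49; payment $1,303.63; balance $2,221.86
Week 6: opening $2,221.86; interest $75.37 → $2,297.23; payment $1,454.74; balance $842.49
Week 7: opening $842.49; interest $75.37 → $917.86; payment $917.86; balance $0.00
Balance reaches $0.00 in week 7.

7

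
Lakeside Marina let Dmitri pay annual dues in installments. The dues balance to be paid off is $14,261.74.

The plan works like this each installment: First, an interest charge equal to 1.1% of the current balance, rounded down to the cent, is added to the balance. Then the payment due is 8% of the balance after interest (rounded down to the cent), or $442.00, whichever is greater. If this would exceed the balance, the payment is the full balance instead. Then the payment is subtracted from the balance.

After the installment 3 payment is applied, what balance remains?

# | Opening | Interest | Payment | End bal
1 | $14,261.74 | $156.87 | $1,153.48 | $13,265.13
2 | $13,265.13 | $145.91 | $1,072.88 | $12,338.16
3 | $12,338.16 | $135.71 | $997.90 | $11,475.97

$11,475.97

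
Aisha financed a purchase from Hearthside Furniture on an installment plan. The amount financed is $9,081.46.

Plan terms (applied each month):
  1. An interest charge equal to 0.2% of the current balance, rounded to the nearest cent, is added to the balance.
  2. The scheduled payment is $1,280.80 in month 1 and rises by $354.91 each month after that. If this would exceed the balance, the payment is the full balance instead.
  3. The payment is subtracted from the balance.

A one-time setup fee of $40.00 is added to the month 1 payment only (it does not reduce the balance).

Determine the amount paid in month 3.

$1,990.62

# | Opening | Interest | Payment | Fee | End bal
1 | $9,081.46 | $18.16 | $1,280.80 | $40.00 | $7,818.82
2 | $7,818.82 | $15.64 | $1,635.71 | — | $6,198.75
3 | $6,198.75 | $12.40 | $1,990.62 | — | $4,220.53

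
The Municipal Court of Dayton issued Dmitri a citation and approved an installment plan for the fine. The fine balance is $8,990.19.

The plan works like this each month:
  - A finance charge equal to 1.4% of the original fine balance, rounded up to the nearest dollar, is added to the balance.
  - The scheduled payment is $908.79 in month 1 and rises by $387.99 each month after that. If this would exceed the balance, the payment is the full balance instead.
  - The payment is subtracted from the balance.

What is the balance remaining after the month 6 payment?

$0.00

Month 1: opening $8,990.19; interest $126.00 → $9,116.19; payment $908.79; balance $8,207.40
Month 2: opening $8,207.40; interest $126.00 → $8,333.40; payment $1,296.78; balance $7,036.62
Month 3: opening $7,036.62; interest $126.00 → $7,162.62; payment $1,684.77; balance $5,477.85
Month 4: opening $5,477.85; interest $126.00 → $5,603.85; payment $2,072.76; balance $3,531.09
Month 5: opening $3,531.09; interest $126.00 → $3,657.09; payment $2,460.75; balance $1,196.34
Month 6: opening $1,196.34; interest $126.00 → $1,322.34; payment $1,322.34; balance $0.00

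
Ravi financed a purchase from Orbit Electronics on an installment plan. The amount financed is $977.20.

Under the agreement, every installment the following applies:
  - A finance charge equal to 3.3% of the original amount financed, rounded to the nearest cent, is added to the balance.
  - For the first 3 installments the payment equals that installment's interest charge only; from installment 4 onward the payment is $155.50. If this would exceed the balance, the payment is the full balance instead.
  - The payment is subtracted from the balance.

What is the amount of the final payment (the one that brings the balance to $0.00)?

$146.70

# | Opening | Interest | Payment | End bal
1 | $977.20 | $32.25 | $32.25 | $977.20
2 | $977.20 | $32.25 | $32.25 | $977.20
3 | $977.20 | $32.25 | $32.25 | $977.20
4 | $977.20 | $32.25 | $155.50 | $853.95
5 | $853.95 | $32.25 | $155.50 | $730.70
6 | $730.70 | $32.25 | $155.50 | $607.45
7 | $607.45 | $32.25 | $155.50 | $484.20
8 | $484.20 | $32.25 | $155.50 | $360.95
9 | $360.95 | $32.25 | $155.50 | $237.70
10 | $237.70 | $32.25 | $155.50 | $114.45
11 | $114.45 | $32.25 | $146.70 | $0.00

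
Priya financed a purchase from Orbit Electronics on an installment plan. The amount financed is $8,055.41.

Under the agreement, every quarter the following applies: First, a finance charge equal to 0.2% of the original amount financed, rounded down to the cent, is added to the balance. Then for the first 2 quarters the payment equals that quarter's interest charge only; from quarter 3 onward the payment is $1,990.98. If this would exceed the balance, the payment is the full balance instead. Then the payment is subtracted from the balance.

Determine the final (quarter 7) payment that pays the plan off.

$172.04

Quarter 1: $8,055.41 +$16.11 interest = $8,071.52; pay $16.11 → $8,055.41
Quarter 2: $8,055.41 +$16.11 interest = $8,071.52; pay $16.11 → $8,055.41
Quarter 3: $8,055.41 +$16.11 interest = $8,071.52; pay $1,990.98 → $6,080.54
Quarter 4: $6,080.54 +$16.11 interest = $6,096.65; pay $1,990.98 → $4,105.67
Quarter 5: $4,105.67 +$16.11 interest = $4,121.78; pay $1,990.98 → $2,130.80
Quarter 6: $2,130.80 +$16.11 interest = $2,146.91; pay $1,990.98 → $155.93
Quarter 7: $155.93 +$16.11 interest = $172.04; pay $172.04 → $0.00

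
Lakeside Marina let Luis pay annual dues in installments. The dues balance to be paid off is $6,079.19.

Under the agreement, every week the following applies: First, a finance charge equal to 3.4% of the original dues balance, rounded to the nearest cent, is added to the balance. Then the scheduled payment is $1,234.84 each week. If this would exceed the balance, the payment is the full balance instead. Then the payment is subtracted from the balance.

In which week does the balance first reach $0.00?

6

Week 1: $6,079.19 +$206.69 interest = $6,285.88; pay $1,234.84 → $5,051.04
Week 2: $5,051.04 +$206.69 interest = $5,257.73; pay $1,234.84 → $4,022.89
Week 3: $4,022.89 +$206.69 interest = $4,229.58; pay $1,234.84 → $2,994.74
Week 4: $2,994.74 +$206.69 interest = $3,201.43; pay $1,234.84 → $1,966.59
Week 5: $1,966.59 +$206.69 interest = $2,173.28; pay $1,234.84 → $938.44
Week 6: $938.44 +$206.69 interest = $1,145.13; pay $1,145.13 → $0.00
Balance reaches $0.00 in week 6.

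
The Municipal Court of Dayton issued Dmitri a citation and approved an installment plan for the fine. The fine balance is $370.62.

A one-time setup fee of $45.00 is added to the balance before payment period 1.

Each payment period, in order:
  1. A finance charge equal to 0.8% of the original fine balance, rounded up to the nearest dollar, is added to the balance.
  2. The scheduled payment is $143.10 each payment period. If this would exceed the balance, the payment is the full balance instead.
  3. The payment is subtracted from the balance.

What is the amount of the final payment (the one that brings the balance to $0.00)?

$138.42

Payment period 1: opening $415.62; interest $3.00 → $418.62; payment $143.10; balance $275.52
Payment period 2: opening $275.52; interest $3.00 → $278.52; payment $143.10; balance $135.42
Payment period 3: opening $135.42; interest $3.00 → $138.42; payment $138.42; balance $0.00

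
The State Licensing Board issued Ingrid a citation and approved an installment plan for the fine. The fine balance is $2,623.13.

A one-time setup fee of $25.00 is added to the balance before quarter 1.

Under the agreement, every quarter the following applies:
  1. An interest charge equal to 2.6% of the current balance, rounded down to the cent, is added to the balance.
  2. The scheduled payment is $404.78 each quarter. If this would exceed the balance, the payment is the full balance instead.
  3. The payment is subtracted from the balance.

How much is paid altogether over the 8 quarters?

Quarter 1: opening $2,648.13; interest $68.85 → $2,716.98; payment $404.78; balance $2,312.20
Quarter 2: opening $2,312.20; interest $60.11 → $2,372.31; payment $404.78; balance $1,967.53
Quarter 3: opening $1,967.53; interest $51.15 → $2,018.68; payment $404.78; balance $1,613.90
Quarter 4: opening $1,613.90; interest $41.96 → $1,655.86; payment $404.78; balance $1,251.08
Quarter 5: opening $1,251.08; interest $32.52 → $1,283.60; payment $404.78; balance $878.82
Quarter 6: opening $878.82; interest $22.84 → $901.66; payment $404.78; balance $496.88
Quarter 7: opening $496.88; interest $12.91 → $509.79; payment $404.78; balance $105.01
Quarter 8: opening $105.01; interest $2.73 → $107.74; payment $107.74; balance $0.00
Total paid: $2,941.20

$2,941.20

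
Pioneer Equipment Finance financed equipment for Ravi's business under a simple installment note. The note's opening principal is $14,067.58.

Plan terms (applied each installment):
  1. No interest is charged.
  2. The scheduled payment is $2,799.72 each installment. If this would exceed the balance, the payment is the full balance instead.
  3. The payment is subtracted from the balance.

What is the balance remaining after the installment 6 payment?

# | Opening | Payment | End bal
1 | $14,067.58 | $2,799.72 | $11,267.86
2 | $11,267.86 | $2,799.72 | $8,468.14
3 | $8,468.14 | $2,799.72 | $5,668.42
4 | $5,668.42 | $2,799.72 | $2,868.70
5 | $2,868.70 | $2,799.72 | $68.98
6 | $68.98 | $68.98 | $0.00

$0.00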